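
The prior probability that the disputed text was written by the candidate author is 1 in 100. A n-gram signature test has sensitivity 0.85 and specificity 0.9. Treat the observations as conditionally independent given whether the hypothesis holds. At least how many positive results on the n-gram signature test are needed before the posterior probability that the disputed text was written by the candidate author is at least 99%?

Prior odds: 0.01 ÷ 0.99 = 1/99.
False-positive rate = 1 − 0.9 = 0.1; likelihood ratio of a positive = 0.85/0.1 = 8.5.
Target odds: 0.99 ÷ 0.01 = 99.
Need (1/99) × 8.5ⁿ ≥ 99, i.e. 8.5ⁿ ≥ 9801.
8.5⁴ = 5220.0625 falls short of 9801 but 8.5⁵ = 44370.53125 reaches it, so n = 5.

5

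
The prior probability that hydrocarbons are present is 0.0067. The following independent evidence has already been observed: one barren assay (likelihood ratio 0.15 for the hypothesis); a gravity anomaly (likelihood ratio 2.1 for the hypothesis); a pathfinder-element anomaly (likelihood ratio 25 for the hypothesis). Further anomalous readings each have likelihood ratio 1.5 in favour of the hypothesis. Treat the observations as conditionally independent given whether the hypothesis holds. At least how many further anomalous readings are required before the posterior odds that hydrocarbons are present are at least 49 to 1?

17

Prior odds = 0.0067/0.9933 = 67/9933.
Combined Bayes factor of the evidence already in hand = 0.15 × 2.1 × 25 = 7.875.
Odds after that evidence = (67/9933) × 7.875 = 201/3784.
Target odds = 49.
Need 1.5ⁿ ≥ 49 ÷ (201/3784) = 185416/201.
1.5¹⁶ = 43046721/65536 falls short of 185416/201 but 1.5¹⁷ = 129140163/131072 reaches it, so n = 17.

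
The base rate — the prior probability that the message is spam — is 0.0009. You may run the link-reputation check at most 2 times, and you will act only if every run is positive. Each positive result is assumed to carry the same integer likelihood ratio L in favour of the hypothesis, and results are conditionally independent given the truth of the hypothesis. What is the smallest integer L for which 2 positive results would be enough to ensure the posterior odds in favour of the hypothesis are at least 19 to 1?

146

Prior odds = 0.0009/0.9991 = 9/9991.
Target odds = 19.
Need L² ≥ 19 ÷ (9/9991) = 189829/9.
145² = 21025 < 189829/9 ≤ 21316 = 146², so L = 146.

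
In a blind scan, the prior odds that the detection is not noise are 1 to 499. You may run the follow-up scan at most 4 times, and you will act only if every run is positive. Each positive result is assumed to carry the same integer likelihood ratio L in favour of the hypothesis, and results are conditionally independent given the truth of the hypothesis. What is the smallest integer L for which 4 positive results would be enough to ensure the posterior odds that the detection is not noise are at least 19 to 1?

Prior odds = 1/499.
Target odds = 19.
Need L⁴ ≥ 19 ÷ (1/499) = 9481.
9⁴ = 6561 < 9481 ≤ 10000 = 10⁴, so L = 10.

10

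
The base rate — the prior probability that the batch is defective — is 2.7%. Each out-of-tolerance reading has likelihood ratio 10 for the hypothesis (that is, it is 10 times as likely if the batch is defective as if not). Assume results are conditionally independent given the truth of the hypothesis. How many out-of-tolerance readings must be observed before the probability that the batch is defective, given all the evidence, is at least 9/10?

Prior odds = 0.027/0.973 = 27/973.
Likelihood ratio per out-of-tolerance reading = 10.
Target odds: 0.9 ÷ 0.1 = 9.
Require 10ⁿ ≥ 9 ÷ (27/973) = 973/3.
10² = 100 falls short of 973/3 but 10³ = 1000 reaches it, so n = 3.

3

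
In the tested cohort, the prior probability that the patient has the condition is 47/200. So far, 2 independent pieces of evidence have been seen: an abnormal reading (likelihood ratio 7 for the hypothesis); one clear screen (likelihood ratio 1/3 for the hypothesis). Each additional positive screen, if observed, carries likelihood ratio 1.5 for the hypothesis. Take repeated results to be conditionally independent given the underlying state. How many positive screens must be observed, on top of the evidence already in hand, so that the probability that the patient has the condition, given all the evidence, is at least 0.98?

Prior odds = 0.235/0.765 = 47/153.
Combined Bayes factor of the evidence already in hand = 7 × (1/3) = 7/3.
Odds after that evidence = (47/153) × 7/3 = 329/459.
Target odds = 0.98/0.02 = 49.
Need 1.5ⁿ ≥ 49 ÷ (329/459) = 3213/47.
1.5¹⁰ = 59049/1024 falls short of 3213/47 but 1.5¹¹ = 177147/2048 reaches it, so n = 11.

11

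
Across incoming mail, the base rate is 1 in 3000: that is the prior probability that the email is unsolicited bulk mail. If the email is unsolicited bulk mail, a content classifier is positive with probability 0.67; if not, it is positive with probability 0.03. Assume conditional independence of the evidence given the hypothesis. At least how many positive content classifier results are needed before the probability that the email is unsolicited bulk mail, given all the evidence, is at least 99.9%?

5

Prior odds: (1/3000) ÷ (2999/3000) = 1/2999.
Likelihood ratio of a positive = 0.67/0.03 = 67/3.
Target odds: 0.999 ÷ 0.001 = 999.
Require (67/3)ⁿ ≥ 999 ÷ (1/2999) = 2996001.
(67/3)⁴ = 20151121/81 falls short of 2996001 but (67/3)⁵ ≈5.55607e+06 reaches it, so n = 5.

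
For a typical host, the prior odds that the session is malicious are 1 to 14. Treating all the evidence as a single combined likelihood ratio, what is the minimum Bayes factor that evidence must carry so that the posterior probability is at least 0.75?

42

Prior odds = 1/14.
Target odds = 0.75/0.25 = 3.
Required Bayes factor = 3 ÷ (1/14) = 42.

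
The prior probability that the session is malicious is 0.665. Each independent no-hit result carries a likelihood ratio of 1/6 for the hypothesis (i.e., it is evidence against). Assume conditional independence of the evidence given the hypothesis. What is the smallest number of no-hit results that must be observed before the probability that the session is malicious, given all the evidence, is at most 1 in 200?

4

Prior odds = 0.665/0.335 = 133/67.
Likelihood ratio per no-hit result = 1/6.
Target odds: 0.005 ÷ 0.995 = 1/199.
Need (133/67) × (1/6)ⁿ ≤ 1/199, i.e. (1/6)ⁿ ≤ 67/26467.
(1/6)³ = 1/216 is still above 67/26467 but (1/6)⁴ = 1/1296 is at or below it, so n = 4.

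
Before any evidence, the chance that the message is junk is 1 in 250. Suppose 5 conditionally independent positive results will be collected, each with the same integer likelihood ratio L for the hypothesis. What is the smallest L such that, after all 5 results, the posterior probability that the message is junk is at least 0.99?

Prior odds = 0.004/0.996 = 1/249.
Target odds = 0.99/0.01 = 99.
Need L⁵ ≥ 99 ÷ (1/249) = 24651.
7⁵ = 16807 < 24651 ≤ 32768 = 8⁵, so L = 8.

8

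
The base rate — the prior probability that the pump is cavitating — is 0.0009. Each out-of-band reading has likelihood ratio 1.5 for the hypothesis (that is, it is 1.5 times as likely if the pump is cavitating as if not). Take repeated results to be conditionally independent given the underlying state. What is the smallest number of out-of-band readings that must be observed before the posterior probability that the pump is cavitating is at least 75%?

21

Prior odds: 0.0009 ÷ 0.9991 = 9/9991.
Likelihood ratio per out-of-band reading = 1.5.
Target posterior odds = 0.75/0.25 = 3.
Need (9/9991) × 1.5ⁿ ≥ 3, i.e. 1.5ⁿ ≥ 9991/3.
1.5²⁰ ≈3325.26 falls short of 9991/3 but 1.5²¹ ≈4987.89 reaches it, so n = 21.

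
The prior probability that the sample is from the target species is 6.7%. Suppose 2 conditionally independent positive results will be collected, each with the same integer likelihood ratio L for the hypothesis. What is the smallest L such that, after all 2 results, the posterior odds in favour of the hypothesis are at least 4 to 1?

8

Prior odds = 0.067/0.933 = 67/933.
Target odds = 4.
Need L² ≥ 4 ÷ (67/933) = 3732/67.
7² = 49 < 3732/67 ≤ 64 = 8², so L = 8.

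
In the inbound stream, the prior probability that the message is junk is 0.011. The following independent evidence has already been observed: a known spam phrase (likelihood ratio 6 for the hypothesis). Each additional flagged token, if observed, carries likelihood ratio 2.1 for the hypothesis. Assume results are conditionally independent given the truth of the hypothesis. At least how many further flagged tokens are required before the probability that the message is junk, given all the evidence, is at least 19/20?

8

Prior odds = 0.011/0.989 = 11/989.
Bayes factor of the evidence already in hand = 6.
Odds after that evidence = (11/989) × 6 = 66/989.
Target odds = 0.95/0.05 = 19.
Need 2.1ⁿ ≥ 19 ÷ (66/989) = 18791/66.
2.1⁷ ≈180.109 falls short of 18791/66 but 2.1⁸ ≈378.229 reaches it, so n = 8.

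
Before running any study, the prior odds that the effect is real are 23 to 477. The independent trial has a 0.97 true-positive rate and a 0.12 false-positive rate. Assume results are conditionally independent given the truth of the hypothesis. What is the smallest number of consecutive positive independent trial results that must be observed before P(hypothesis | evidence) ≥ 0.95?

3

Prior odds = 23/477.
Likelihood ratio of a positive result = 0.97/0.12 = 97/12.
Target odds: 0.95 ÷ 0.05 = 19.
Need (23/477) × (97/12)ⁿ ≥ 19, i.e. (97/12)ⁿ ≥ 9063/23.
(97/12)² = 9409/144 falls short of 9063/23 but (97/12)³ = 912673/1728 reaches it, so n = 3.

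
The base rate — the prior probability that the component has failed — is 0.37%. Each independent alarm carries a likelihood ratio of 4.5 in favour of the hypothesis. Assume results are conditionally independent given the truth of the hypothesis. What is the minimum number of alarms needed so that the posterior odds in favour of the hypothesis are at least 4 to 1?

5

Prior odds: 0.0037 ÷ 0.9963 = 37/9963.
Likelihood ratio per alarm = 4.5.
Target odds = 4.
Require 4.5ⁿ ≥ 4 ÷ (37/9963) = 39852/37.
4.5⁴ = 410.0625 falls short of 39852/37 but 4.5⁵ = 1845.28125 reaches it, so n = 5.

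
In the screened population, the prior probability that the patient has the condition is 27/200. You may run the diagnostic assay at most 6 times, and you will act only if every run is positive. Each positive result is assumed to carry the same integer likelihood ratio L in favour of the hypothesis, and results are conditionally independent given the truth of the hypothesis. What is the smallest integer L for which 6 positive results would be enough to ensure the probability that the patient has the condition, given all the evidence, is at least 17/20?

Prior odds = 0.135/0.865 = 27/173.
Target odds = 0.85/0.15 = 17/3.
Need L⁶ ≥ 17/3 ÷ (27/173) = 2941/81.
1⁶ = 1 < 2941/81 ≤ 64 = 2⁶, so L = 2.

2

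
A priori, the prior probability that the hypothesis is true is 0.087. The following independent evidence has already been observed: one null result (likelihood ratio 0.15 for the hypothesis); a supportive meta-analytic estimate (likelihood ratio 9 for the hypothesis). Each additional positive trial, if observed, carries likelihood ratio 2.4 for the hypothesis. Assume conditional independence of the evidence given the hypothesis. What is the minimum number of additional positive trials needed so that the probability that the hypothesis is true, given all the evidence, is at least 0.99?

Prior odds = 0.087/0.913 = 87/913.
Combined Bayes factor of the evidence already in hand = 0.15 × 9 = 1.35.
Odds after that evidence = (87/913) × 1.35 = 2349/18260.
Target odds = 0.99/0.01 = 99.
Need 2.4ⁿ ≥ 99 ÷ (2349/18260) = 200860/261.
2.4⁷ = 35831808/78125 falls short of 200860/261 but 2.4⁸ = 429981696/390625 reaches it, so n = 8.

8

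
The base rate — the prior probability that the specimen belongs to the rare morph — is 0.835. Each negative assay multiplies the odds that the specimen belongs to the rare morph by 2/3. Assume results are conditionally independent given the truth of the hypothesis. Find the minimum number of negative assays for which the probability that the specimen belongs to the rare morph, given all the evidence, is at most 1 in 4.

7

Prior odds: 0.835 ÷ 0.165 = 167/33.
Likelihood ratio per negative assay = 2/3.
Target posterior odds = 0.25/0.75 = 1/3.
Need (167/33) × (2/3)ⁿ ≤ 1/3, i.e. (2/3)ⁿ ≤ 11/167.
(2/3)⁶ = 64/729 is still above 11/167 but (2/3)⁷ = 128/2187 is at or below it, so n = 7.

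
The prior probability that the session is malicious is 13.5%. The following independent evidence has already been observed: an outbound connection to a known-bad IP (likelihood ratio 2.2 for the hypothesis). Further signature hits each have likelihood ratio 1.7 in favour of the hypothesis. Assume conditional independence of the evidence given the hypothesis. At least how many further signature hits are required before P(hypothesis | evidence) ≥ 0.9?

7

Prior odds = 0.135/0.865 = 27/173.
Bayes factor of the evidence already in hand = 2.2.
Odds after that evidence = (27/173) × 2.2 = 297/865.
Target odds = 0.9/0.1 = 9.
Need 1.7ⁿ ≥ 9 ÷ (297/865) = 865/33.
1.7⁶ = 24137569/1000000 falls short of 865/33 but 1.7⁷ = 410338673/10000000 reaches it, so n = 7.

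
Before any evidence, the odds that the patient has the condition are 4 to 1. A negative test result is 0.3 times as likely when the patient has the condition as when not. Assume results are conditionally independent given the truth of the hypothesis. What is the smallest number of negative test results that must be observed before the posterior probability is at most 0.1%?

7

Prior odds = 4.
Likelihood ratio per negative test result = 0.3.
Target odds: 0.001 ÷ 0.999 = 1/999.
Require 0.3ⁿ ≤ 1/999 ÷ 4 = 1/3996.
0.3⁶ = 729/1000000 is still above 1/3996 but 0.3⁷ = 2187/10000000 is at or below it, so n = 7.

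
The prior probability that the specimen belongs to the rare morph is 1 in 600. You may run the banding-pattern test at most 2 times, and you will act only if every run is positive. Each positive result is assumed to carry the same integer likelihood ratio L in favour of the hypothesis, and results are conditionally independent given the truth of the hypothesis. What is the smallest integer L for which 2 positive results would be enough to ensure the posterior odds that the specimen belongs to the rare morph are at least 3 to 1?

43

Prior odds = (1/600)/(599/600) = 1/599.
Target odds = 3.
Need L² ≥ 3 ÷ (1/599) = 1797.
42² = 1764 < 1797 ≤ 1849 = 43², so L = 43.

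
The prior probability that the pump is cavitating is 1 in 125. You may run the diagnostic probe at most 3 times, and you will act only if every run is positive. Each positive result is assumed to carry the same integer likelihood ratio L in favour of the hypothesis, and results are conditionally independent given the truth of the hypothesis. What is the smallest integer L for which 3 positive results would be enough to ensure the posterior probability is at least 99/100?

Prior odds = 0.008/0.992 = 1/124.
Target odds = 0.99/0.01 = 99.
Need L³ ≥ 99 ÷ (1/124) = 12276.
23³ = 12167 < 12276 ≤ 13824 = 24³, so L = 24.

24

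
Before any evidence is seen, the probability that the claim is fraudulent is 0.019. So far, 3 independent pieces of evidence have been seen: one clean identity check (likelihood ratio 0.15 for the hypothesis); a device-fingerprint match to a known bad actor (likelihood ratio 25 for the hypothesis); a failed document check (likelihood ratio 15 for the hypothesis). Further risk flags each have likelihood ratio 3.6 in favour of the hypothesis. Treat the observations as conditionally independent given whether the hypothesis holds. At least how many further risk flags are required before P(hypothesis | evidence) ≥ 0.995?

Prior odds = 0.019/0.981 = 19/981.
Combined Bayes factor of the evidence already in hand = 0.15 × 25 × 15 = 56.25.
Odds after that evidence = (19/981) × 56.25 = 475/436.
Target odds = 0.995/0.005 = 199.
Need 3.6ⁿ ≥ 199 ÷ (475/436) = 86764/475.
3.6⁴ = 167.9616 falls short of 86764/475 but 3.6⁵ = 604.66176 reaches it, so n = 5.

5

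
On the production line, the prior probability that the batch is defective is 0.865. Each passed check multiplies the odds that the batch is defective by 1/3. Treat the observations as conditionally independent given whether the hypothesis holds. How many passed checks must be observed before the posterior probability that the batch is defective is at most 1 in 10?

4

Prior odds = 0.865/0.135 = 173/27.
Likelihood ratio per passed check = 1/3.
Target posterior odds = 0.1/0.9 = 1/9.
Require (1/3)ⁿ ≤ 1/9 ÷ (173/27) = 3/173.
(1/3)³ = 1/27 is still above 3/173 but (1/3)⁴ = 1/81 is at or below it, so n = 4.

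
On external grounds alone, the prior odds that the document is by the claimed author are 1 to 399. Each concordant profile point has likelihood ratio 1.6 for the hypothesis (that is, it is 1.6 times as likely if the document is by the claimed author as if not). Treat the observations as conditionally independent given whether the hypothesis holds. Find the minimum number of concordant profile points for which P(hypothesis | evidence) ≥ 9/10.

18

Prior odds = 1/399.
Likelihood ratio per concordant profile point = 1.6.
Target odds: 0.9 ÷ 0.1 = 9.
Require 1.6ⁿ ≥ 9 ÷ (1/399) = 3591.
1.6¹⁷ ≈2951.48 falls short of 3591 but 1.6¹⁸ ≈4722.37 reaches it, so n = 18.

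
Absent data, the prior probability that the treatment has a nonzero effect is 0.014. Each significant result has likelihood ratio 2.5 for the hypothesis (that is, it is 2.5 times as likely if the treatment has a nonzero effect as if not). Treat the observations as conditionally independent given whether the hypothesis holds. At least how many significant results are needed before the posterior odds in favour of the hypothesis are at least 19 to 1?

8

Prior odds: 0.014 ÷ 0.986 = 7/493.
Likelihood ratio per significant result = 2.5.
Target odds = 19.
Require 2.5ⁿ ≥ 19 ÷ (7/493) = 9367/7.
2.5⁷ = 610.3515625 falls short of 9367/7 but 2.5⁸ = 390625/256 reaches it, so n = 8.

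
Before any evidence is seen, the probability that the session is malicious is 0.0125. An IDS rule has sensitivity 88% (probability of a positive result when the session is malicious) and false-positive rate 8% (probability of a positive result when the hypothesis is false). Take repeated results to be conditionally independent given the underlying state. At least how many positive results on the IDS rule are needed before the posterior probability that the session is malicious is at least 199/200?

Prior odds: 0.0125 ÷ 0.9875 = 1/79.
Likelihood ratio of a positive result = 0.88/0.08 = 11.
Target posterior odds = 0.995/0.005 = 199.
Require 11ⁿ ≥ 199 ÷ (1/79) = 15721.
11⁴ = 14641 falls short of 15721 but 11⁵ = 161051 reaches it, so n = 5.

5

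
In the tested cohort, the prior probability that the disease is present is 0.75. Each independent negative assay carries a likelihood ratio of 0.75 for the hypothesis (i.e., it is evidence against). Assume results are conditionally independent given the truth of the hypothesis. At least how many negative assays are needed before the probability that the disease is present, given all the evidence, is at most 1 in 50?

Prior odds = 0.75/0.25 = 3.
Likelihood ratio per negative assay = 0.75.
Target posterior odds = 0.02/0.98 = 1/49.
Require 0.75ⁿ ≤ 1/49 ÷ 3 = 1/147.
0.75¹⁷ ≈0.00751695 is still above 1/147 but 0.75¹⁸ ≈0.00563771 is at or below it, so n = 18.

18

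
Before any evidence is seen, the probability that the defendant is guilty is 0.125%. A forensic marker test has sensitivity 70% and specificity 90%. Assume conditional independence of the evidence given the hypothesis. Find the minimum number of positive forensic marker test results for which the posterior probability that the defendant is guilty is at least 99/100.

6

Prior odds: 0.00125 ÷ 0.99875 = 1/799.
False-positive rate = 1 − 0.9 = 0.1; likelihood ratio of a positive = 0.7/0.1 = 7.
Target odds: 0.99 ÷ 0.01 = 99.
Need (1/799) × 7ⁿ ≥ 99, i.e. 7ⁿ ≥ 79101.
7⁵ = 16807 falls short of 79101 but 7⁶ = 117649 reaches it, so n = 6.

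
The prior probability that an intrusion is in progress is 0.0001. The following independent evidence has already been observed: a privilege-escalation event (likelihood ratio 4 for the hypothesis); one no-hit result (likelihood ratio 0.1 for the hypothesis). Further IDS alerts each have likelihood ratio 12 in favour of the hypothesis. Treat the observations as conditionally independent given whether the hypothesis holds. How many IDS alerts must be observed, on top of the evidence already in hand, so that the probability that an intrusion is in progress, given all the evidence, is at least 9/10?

5

Prior odds = 0.0001/0.9999 = 1/9999.
Combined Bayes factor of the evidence already in hand = 4 × 0.1 = 0.4.
Odds after that evidence = (1/9999) × 0.4 = 2/49995.
Target odds = 0.9/0.1 = 9.
Need 12ⁿ ≥ 9 ÷ (2/49995) = 224977.5.
12⁴ = 20736 falls short of 224977.5 but 12⁵ = 248832 reaches it, so n = 5.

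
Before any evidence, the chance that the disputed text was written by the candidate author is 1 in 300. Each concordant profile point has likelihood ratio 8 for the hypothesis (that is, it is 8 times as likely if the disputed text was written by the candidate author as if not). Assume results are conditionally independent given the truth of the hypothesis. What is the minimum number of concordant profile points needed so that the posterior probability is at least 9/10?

Prior odds: (1/300) ÷ (299/300) = 1/299.
Likelihood ratio per concordant profile point = 8.
Target odds: 0.9 ÷ 0.1 = 9.
Need (1/299) × 8ⁿ ≥ 9, i.e. 8ⁿ ≥ 2691.
8³ = 512 falls short of 2691 but 8⁴ = 4096 reaches it, so n = 4.

4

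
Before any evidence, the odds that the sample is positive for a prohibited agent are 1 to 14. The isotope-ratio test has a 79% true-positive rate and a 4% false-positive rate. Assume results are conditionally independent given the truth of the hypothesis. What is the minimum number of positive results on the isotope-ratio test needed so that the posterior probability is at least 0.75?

2

Prior odds = 1/14.
Likelihood ratio of a positive result = 0.79/0.04 = 19.75.
Target posterior odds = 0.75/0.25 = 3.
Need (1/14) × 19.75ⁿ ≥ 3, i.e. 19.75ⁿ ≥ 42.
19.75¹ = 19.75 falls short of 42 but 19.75² = 390.0625 reaches it, so n = 2.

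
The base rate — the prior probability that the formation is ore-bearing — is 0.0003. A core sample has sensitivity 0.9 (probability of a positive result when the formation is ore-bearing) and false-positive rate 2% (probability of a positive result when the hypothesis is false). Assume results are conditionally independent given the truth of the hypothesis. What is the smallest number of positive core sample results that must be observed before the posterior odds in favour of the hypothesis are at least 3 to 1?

Prior odds: 0.0003 ÷ 0.9997 = 3/9997.
Likelihood ratio of a positive result = 0.9/0.02 = 45.
Target odds = 3.
Require 45ⁿ ≥ 3 ÷ (3/9997) = 9997.
45² = 2025 falls short of 9997 but 45³ = 91125 reaches it, so n = 3.

3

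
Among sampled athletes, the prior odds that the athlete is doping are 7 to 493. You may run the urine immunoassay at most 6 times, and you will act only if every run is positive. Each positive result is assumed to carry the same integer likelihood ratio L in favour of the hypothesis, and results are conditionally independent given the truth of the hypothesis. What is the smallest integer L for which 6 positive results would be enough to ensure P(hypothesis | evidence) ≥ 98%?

Prior odds = 7/493.
Target odds = 0.98/0.02 = 49.
Need L⁶ ≥ 49 ÷ (7/493) = 3451.
3⁶ = 729 < 3451 ≤ 4096 = 4⁶, so L = 4.

4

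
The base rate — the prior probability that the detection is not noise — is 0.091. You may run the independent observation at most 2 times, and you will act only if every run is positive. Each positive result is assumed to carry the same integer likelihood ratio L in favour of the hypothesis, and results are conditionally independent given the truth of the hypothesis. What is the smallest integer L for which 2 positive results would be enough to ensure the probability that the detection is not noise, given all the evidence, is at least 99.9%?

Prior odds = 0.091/0.909 = 91/909.
Target odds = 0.999/0.001 = 999.
Need L² ≥ 999 ÷ (91/909) = 908091/91.
99² = 9801 < 908091/91 ≤ 10000 = 100², so L = 100.

100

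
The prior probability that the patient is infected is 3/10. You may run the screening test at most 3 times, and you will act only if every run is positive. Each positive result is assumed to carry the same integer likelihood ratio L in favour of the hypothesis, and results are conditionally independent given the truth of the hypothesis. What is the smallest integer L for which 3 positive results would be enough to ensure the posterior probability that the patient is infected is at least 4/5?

Prior odds = 0.3/0.7 = 3/7.
Target odds = 0.8/0.2 = 4.
Need L³ ≥ 4 ÷ (3/7) = 28/3.
2³ = 8 < 28/3 ≤ 27 = 3³, so L = 3.

3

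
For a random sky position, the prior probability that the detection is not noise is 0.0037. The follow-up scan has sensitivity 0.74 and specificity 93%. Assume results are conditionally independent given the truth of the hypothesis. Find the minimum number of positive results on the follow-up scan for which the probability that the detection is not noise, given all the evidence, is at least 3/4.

3

Prior odds: 0.0037 ÷ 0.9963 = 37/9963.
False-positive rate = 1 − 0.93 = 0.07; likelihood ratio of a positive = 0.74/0.07 = 74/7.
Target odds: 0.75 ÷ 0.25 = 3.
Need (37/9963) × (74/7)ⁿ ≥ 3, i.e. (74/7)ⁿ ≥ 29889/37.
(74/7)² = 5476/49 falls short of 29889/37 but (74/7)³ = 405224/343 reaches it, so n = 3.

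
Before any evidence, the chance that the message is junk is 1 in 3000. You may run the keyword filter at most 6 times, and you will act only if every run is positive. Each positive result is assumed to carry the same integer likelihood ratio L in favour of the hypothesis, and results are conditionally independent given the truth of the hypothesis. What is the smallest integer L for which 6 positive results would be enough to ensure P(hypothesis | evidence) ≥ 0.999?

Prior odds = (1/3000)/(2999/3000) = 1/2999.
Target odds = 0.999/0.001 = 999.
Need L⁶ ≥ 999 ÷ (1/2999) = 2996001.
12⁶ = 2985984 < 2996001 ≤ 4826809 = 13⁶, so L = 13.

13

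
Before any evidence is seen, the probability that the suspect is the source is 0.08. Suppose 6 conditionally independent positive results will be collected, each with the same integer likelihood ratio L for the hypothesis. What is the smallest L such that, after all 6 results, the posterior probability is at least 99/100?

4

Prior odds = 0.08/0.92 = 2/23.
Target odds = 0.99/0.01 = 99.
Need L⁶ ≥ 99 ÷ (2/23) = 1138.5.
3⁶ = 729 < 1138.5 ≤ 4096 = 4⁶, so L = 4.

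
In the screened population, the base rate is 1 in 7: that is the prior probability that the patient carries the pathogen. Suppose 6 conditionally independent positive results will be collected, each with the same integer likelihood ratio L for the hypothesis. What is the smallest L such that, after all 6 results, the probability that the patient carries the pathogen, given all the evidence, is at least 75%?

2

Prior odds = (1/7)/(6/7) = 1/6.
Target odds = 0.75/0.25 = 3.
Need L⁶ ≥ 3 ÷ (1/6) = 18.
1⁶ = 1 < 18 ≤ 64 = 2⁶, so L = 2.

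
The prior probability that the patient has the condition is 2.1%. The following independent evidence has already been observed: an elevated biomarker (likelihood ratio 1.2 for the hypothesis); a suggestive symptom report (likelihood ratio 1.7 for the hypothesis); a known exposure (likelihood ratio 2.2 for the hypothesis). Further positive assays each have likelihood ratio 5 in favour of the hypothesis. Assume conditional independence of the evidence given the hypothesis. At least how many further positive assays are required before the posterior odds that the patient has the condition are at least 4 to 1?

Prior odds = 0.021/0.979 = 21/979.
Combined Bayes factor of the evidence already in hand = 1.2 × 1.7 × 2.2 = 4.488.
Odds after that evidence = (21/979) × 4.488 = 1071/11125.
Target odds = 4.
Need 5ⁿ ≥ 4 ÷ (1071/11125) = 44500/1071.
5² = 25 falls short of 44500/1071 but 5³ = 125 reaches it, so n = 3.

3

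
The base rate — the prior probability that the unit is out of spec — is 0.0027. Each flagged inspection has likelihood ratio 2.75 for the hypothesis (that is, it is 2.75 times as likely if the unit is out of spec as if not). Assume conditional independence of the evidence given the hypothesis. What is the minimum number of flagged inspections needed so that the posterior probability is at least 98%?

10

Prior odds = 0.0027/0.9973 = 27/9973.
Likelihood ratio per flagged inspection = 2.75.
Target odds: 0.98 ÷ 0.02 = 49.
Need (27/9973) × 2.75ⁿ ≥ 49, i.e. 2.75ⁿ ≥ 488677/27.
2.75⁹ ≈8994.86 falls short of 488677/27 but 2.75¹⁰ ≈24735.9 reaches it, so n = 10.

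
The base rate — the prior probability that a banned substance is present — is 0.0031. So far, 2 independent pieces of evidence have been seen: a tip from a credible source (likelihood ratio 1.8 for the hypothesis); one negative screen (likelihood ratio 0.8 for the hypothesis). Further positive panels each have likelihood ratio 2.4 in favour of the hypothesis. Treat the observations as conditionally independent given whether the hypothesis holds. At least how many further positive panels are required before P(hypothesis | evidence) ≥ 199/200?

Prior odds = 0.0031/0.9969 = 31/9969.
Combined Bayes factor of the evidence already in hand = 1.8 × 0.8 = 1.44.
Odds after that evidence = (31/9969) × 1.44 = 372/83075.
Target odds = 0.995/0.005 = 199.
Need 2.4ⁿ ≥ 199 ÷ (372/83075) = 16531925/372.
2.4¹² ≈36520.3 falls short of 16531925/372 but 2.4¹³ ≈87648.8 reaches it, so n = 13.

13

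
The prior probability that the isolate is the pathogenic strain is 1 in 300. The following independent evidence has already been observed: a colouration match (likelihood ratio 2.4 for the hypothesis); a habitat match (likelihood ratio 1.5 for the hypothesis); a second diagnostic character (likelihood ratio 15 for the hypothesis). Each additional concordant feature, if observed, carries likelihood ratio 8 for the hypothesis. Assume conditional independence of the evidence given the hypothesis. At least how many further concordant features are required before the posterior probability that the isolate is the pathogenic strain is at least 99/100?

4

Prior odds = (1/300)/(299/300) = 1/299.
Combined Bayes factor of the evidence already in hand = 2.4 × 1.5 × 15 = 54.
Odds after that evidence = (1/299) × 54 = 54/299.
Target odds = 0.99/0.01 = 99.
Need 8ⁿ ≥ 99 ÷ (54/299) = 3289/6.
8³ = 512 falls short of 3289/6 but 8⁴ = 4096 reaches it, so n = 4.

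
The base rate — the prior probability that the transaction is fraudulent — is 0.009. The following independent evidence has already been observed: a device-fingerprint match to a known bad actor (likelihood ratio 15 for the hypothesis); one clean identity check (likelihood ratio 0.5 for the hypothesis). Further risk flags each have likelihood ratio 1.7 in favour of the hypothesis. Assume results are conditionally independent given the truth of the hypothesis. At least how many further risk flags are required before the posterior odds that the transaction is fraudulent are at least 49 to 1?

Prior odds = 0.009/0.991 = 9/991.
Combined Bayes factor of the evidence already in hand = 15 × 0.5 = 7.5.
Odds after that evidence = (9/991) × 7.5 = 135/1982.
Target odds = 49.
Need 1.7ⁿ ≥ 49 ÷ (135/1982) = 97118/135.
1.7¹² ≈582.622 falls short of 97118/135 but 1.7¹³ ≈990.458 reaches it, so n = 13.

13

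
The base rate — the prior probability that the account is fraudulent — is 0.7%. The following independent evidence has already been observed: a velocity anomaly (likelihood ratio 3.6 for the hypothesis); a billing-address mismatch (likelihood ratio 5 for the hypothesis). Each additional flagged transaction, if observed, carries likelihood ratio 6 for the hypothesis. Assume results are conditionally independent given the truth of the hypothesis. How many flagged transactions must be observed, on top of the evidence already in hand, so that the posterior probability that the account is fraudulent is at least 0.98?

4

Prior odds = 0.007/0.993 = 7/993.
Combined Bayes factor of the evidence already in hand = 3.6 × 5 = 18.
Odds after that evidence = (7/993) × 18 = 42/331.
Target odds = 0.98/0.02 = 49.
Need 6ⁿ ≥ 49 ÷ (42/331) = 2317/6.
6³ = 216 falls short of 2317/6 but 6⁴ = 1296 reaches it, so n = 4.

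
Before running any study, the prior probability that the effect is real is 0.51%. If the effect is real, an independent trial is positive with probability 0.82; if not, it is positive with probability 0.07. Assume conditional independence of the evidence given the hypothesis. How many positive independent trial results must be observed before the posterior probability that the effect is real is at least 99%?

Prior odds: 0.0051 ÷ 0.9949 = 51/9949.
Likelihood ratio of a positive = 0.82/0.07 = 82/7.
Target posterior odds = 0.99/0.01 = 99.
Require (82/7)ⁿ ≥ 99 ÷ (51/9949) = 328317/17.
(82/7)⁴ = 45212176/2401 falls short of 328317/17 but (82/7)⁵ ≈220587 reaches it, so n = 5.

5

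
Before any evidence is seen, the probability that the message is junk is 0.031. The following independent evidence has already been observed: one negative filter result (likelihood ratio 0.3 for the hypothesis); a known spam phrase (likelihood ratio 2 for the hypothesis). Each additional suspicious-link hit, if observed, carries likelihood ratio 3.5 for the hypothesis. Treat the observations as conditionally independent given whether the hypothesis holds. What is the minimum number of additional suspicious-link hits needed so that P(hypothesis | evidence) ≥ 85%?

Prior odds = 0.031/0.969 = 31/969.
Combined Bayes factor of the evidence already in hand = 0.3 × 2 = 0.6.
Odds after that evidence = (31/969) × 0.6 = 31/1615.
Target odds = 0.85/0.15 = 17/3.
Need 3.5ⁿ ≥ 17/3 ÷ (31/1615) = 27455/93.
3.5⁴ = 150.0625 falls short of 27455/93 but 3.5⁵ = 525.21875 reaches it, so n = 5.

5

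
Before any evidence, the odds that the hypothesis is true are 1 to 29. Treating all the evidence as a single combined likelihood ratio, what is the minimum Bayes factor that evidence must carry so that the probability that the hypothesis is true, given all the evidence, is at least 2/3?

Prior odds = 1/29.
Target odds = (2/3)/(1/3) = 2.
Required Bayes factor = 2 ÷ (1/29) = 58.

58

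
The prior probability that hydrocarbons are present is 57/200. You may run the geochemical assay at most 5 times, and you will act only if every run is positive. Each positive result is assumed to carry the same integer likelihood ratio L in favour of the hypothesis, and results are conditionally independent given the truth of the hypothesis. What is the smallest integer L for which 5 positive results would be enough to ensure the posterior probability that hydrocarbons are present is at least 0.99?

Prior odds = 0.285/0.715 = 57/143.
Target odds = 0.99/0.01 = 99.
Need L⁵ ≥ 99 ÷ (57/143) = 4719/19.
3⁵ = 243 < 4719/19 ≤ 1024 = 4⁵, so L = 4.

4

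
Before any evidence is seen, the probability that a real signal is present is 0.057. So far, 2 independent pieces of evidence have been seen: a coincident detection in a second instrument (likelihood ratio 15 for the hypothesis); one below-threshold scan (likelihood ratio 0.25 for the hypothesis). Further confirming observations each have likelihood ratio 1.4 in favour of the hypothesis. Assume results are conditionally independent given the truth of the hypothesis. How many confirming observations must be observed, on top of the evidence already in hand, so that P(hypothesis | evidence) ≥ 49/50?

Prior odds = 0.057/0.943 = 57/943.
Combined Bayes factor of the evidence already in hand = 15 × 0.25 = 3.75.
Odds after that evidence = (57/943) × 3.75 = 855/3772.
Target odds = 0.98/0.02 = 49.
Need 1.4ⁿ ≥ 49 ÷ (855/3772) = 184828/855.
1.4¹⁵ ≈155.568 falls short of 184828/855 but 1.4¹⁶ ≈217.795 reaches it, so n = 16.

16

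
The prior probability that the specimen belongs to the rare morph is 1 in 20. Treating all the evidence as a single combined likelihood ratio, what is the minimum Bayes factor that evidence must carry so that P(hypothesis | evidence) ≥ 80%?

Prior odds = 0.05/0.95 = 1/19.
Target odds = 0.8/0.2 = 4.
Required Bayes factor = 4 ÷ (1/19) = 76.

76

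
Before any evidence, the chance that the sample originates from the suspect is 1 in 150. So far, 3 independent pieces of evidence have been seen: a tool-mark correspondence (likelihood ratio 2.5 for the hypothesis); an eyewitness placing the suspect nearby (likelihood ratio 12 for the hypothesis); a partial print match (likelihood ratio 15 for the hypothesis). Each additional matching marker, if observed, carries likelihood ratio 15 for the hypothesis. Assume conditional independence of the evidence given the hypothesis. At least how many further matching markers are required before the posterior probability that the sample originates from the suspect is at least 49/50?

2

Prior odds = (1/150)/(149/150) = 1/149.
Combined Bayes factor of the evidence already in hand = 2.5 × 12 × 15 = 450.
Odds after that evidence = (1/149) × 450 = 450/149.
Target odds = 0.98/0.02 = 49.
Need 15ⁿ ≥ 49 ÷ (450/149) = 7301/450.
15¹ = 15 falls short of 7301/450 but 15² = 225 reaches it, so n = 2.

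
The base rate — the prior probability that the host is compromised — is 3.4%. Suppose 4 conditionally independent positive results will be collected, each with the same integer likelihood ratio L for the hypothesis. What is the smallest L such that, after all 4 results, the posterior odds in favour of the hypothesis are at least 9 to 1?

4

Prior odds = 0.034/0.966 = 17/483.
Target odds = 9.
Need L⁴ ≥ 9 ÷ (17/483) = 4347/17.
3⁴ = 81 < 4347/17 ≤ 256 = 4⁴, so L = 4.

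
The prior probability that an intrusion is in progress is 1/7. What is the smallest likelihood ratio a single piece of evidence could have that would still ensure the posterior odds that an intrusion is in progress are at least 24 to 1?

Prior odds = (1/7)/(6/7) = 1/6.
Target odds = 24.
Required Bayes factor = 24 ÷ (1/6) = 144.

144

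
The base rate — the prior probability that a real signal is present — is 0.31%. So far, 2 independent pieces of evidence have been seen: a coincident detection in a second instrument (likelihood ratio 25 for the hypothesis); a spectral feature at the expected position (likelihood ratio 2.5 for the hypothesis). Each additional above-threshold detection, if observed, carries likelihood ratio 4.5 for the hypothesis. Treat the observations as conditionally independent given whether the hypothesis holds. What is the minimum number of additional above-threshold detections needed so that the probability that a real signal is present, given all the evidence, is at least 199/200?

Prior odds = 0.0031/0.9969 = 31/9969.
Combined Bayes factor of the evidence already in hand = 25 × 2.5 = 62.5.
Odds after that evidence = (31/9969) × 62.5 = 3875/19938.
Target odds = 0.995/0.005 = 199.
Need 4.5ⁿ ≥ 199 ÷ (3875/19938) = 3967662/3875.
4.5⁴ = 410.0625 falls short of 3967662/3875 but 4.5⁵ = 1845.28125 reaches it, so n = 5.

5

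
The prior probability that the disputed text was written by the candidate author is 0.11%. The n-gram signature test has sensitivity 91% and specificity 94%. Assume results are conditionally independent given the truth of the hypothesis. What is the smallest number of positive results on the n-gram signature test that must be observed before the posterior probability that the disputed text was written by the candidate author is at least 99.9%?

6

Prior odds: 0.0011 ÷ 0.9989 = 11/9989.
False-positive rate = 1 − 0.94 = 0.06; likelihood ratio of a positive = 0.91/0.06 = 91/6.
Target odds: 0.999 ÷ 0.001 = 999.
Require (91/6)ⁿ ≥ 999 ÷ (11/9989) = 9979011/11.
(91/6)⁵ ≈802510 falls short of 9979011/11 but (91/6)⁶ ≈1.21714e+07 reaches it, so n = 6.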